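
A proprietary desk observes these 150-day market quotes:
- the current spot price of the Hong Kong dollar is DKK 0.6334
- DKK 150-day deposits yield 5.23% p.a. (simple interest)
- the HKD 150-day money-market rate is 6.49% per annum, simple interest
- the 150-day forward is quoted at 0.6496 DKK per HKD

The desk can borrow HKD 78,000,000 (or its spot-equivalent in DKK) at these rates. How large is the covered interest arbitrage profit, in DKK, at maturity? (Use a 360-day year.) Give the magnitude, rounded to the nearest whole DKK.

T = 150/360 years.
Invest the HKD and cover forward: 78,000,000 × 1.0270416667 × 0.6496 = DKK 52,038,968.80.
Convert at spot and invest in DKK: 78,000,000 × 0.6334 × 1.0217916667 = DKK 50,481,821.65.
The quoted forward overvalues HKD, so borrow DKK, buy HKD at spot, deposit the HKD at 6.49%, and sell the proceeds forward at 0.6496.
Arbitrage profit = |52,038,968.80 − 50,481,821.65| = DKK 1,557,147.

DKK 1,557,147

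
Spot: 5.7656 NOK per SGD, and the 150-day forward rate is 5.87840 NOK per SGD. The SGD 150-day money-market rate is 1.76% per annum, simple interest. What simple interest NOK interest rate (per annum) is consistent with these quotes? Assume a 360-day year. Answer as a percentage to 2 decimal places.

6.49%

T = 150/360 years.
F/S = 5.8784/5.7656 = 1.0195643 = (growth of NOK) / (growth of SGD).
SGD growth factor: 1 + 0.0176×150/360 = 1.0073333.
Hence g_NOK = 1.0270411.
(1.0270411 − 1)/T = 0.064899, i.e. 6.49%.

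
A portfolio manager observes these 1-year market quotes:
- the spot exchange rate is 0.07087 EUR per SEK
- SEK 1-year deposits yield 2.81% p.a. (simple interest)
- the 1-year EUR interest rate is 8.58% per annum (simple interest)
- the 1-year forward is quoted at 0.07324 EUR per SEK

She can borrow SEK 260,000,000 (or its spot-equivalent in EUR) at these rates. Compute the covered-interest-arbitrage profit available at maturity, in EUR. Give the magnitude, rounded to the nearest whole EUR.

T = 1 year.
Invest the SEK and cover forward: 260,000,000 × 1.028100 × 0.07324 = EUR 19,577,491.44.
Convert at spot and invest in EUR: 260,000,000 × 0.07087 × 1.085800 = EUR 20,007,167.96.
The quoted forward undervalues SEK, so borrow SEK, convert to EUR at spot, deposit the EUR at 8.58%, and buy SEK forward at 0.07324 to cover the loan.
The gap between the two covered legs is EUR 429,677.

EUR 429,677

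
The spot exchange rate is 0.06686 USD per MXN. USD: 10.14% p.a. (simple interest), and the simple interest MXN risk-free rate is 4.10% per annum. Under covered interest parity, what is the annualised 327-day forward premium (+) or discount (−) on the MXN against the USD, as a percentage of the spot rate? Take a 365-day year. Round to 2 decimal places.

T = 327/365 years.
F = S · g_USD/g_MXN = 0.06686 × 1.0908433/1.0367315 = 0.07034973.
Annualised premium = (F − S)/S × (1/T) = (0.07034973 − 0.06686)/0.06686 ÷ (327/365) = 5.83%.

+5.83%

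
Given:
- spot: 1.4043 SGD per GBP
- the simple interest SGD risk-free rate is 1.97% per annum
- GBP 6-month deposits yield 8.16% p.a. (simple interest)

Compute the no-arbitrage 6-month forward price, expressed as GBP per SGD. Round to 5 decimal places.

T = 6/12 years.
Growth of 1 SGD over T: 1 + 0.0197×6/12 = 1.009850.
GBP accumulates by 1 + 0.0816×6/12 = 1.040800.
Forward (SGD per GBP) = 1.4043 × 1.009850 / 1.040800 = 1.362541.
Invert for GBP per SGD: 1 / 1.362541 = 0.73392.

0.73392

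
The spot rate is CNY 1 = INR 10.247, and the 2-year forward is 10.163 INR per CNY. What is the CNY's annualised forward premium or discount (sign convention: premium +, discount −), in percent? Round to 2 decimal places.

T = 2 years.
(F − S)/S = (10.163 − 10.247)/10.247 = -0.0081975.
Per annum: -0.0081975 / 2 = -0.004099 = -0.41%.

-0.41%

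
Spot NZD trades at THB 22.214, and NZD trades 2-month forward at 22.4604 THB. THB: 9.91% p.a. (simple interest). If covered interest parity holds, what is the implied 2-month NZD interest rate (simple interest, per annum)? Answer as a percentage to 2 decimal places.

T = 2/12 years.
By CIP, F/S equals the THB-to-NZD growth ratio: 22.4604/22.214 = 1.0110921.
The THB side grows by 1 + 0.0991×2/12 = 1.0165167.
That pins the NZD growth at 1.0053651.
(1.0053651 − 1)/T = 0.032191, i.e. 3.22%.

3.22%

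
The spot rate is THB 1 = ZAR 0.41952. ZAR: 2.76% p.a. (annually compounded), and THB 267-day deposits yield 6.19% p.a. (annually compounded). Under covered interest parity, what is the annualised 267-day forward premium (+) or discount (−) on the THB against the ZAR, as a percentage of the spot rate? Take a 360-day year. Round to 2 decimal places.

T = 267/360 years.
CIP forward (ZAR per THB) = 0.41952 × 1.0203979/1.0455513 = 0.40942738.
(F − S)/S ÷ T = (0.40942738 − 0.41952)/0.41952/(267/360) = -0.032437 → -3.24%.

-3.24%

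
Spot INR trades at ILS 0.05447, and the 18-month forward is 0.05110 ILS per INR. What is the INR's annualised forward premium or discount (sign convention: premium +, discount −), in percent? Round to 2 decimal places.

T = 18/12 years.
INR trades forward at -6.18689% vs spot over the period.
Per annum: -0.0618689 / (18/12) = -0.041246 = -4.12%.

-4.12%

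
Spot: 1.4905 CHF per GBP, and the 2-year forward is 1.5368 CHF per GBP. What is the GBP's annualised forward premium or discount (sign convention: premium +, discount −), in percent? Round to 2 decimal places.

+1.55%

T = 2 years.
Period premium: (1.5368 − 1.4905)/1.4905 = 0.0310634.
×(1/T) gives 1.55% p.a.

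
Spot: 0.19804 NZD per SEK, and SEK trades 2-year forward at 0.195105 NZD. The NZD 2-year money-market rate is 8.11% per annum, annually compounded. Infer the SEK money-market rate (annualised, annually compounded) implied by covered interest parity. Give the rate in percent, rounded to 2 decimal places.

T = 2 years.
By CIP, F/S equals the NZD-to-SEK growth ratio: 0.195105/0.19804 = 0.9851798.
The NZD side grows by (1 + 0.0811)^2 = 1.1687772.
So the SEK growth factor = 1.1863593.
r = 1.1863593^(1/2) − 1 = 0.089201 → 8.92%.

8.92%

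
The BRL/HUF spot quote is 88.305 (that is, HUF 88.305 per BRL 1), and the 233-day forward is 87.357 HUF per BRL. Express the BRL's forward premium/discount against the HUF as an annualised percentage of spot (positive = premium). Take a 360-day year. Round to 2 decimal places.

-1.66%

T = 233/360 years.
BRL trades forward at -1.07355% vs spot over the period.
Annualise by dividing by T: -0.0107355 / (233/360) = -0.016587 → -1.66%.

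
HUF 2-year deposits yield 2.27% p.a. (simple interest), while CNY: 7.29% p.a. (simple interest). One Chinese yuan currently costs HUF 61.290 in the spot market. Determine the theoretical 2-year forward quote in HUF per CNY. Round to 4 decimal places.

T = 2 years.
Growth of 1 HUF over T: 1 + 0.0227×2 = 1.045400.
CNY growth factor: 1 + 0.0729×2 = 1.145800.
So F = 61.29 × 1.045400 / 1.145800 = 55.919503 (HUF/CNY).

55.9195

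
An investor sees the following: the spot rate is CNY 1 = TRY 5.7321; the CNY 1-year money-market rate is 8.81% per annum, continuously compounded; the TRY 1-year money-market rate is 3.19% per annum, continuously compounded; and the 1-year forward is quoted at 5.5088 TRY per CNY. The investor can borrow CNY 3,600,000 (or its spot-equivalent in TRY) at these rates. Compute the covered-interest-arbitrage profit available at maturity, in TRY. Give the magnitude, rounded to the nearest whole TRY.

TRY 353,678

T = 1 year.
Keep in CNY, deliver into the forward: 3,600,000·1.0920973263·5.5088 = TRY 21,658,124.70.
Swap to TRY now, deposit: 3,600,000·5.7321·1.0324142587 = TRY 21,304,446.38.
The quoted forward overvalues CNY, so borrow TRY, buy CNY at spot, deposit the CNY at 8.81%, and sell the proceeds forward at 5.5088.
Profit = 21,658,124.70 − 21,304,446.38 = TRY 353,678.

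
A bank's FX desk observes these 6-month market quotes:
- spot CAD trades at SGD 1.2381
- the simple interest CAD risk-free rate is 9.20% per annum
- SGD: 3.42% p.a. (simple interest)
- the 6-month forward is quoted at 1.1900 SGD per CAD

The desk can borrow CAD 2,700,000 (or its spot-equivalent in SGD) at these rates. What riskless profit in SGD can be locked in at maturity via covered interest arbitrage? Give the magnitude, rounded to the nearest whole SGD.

T = 6/12 years.
Keep in CAD, deliver into the forward: 2,700,000·1.046000·1.1900 = SGD 3,360,798.00.
Swap to SGD now, deposit: 2,700,000·1.2381·1.017100 = SGD 3,400,033.08.
The quoted forward undervalues CAD, so borrow CAD, convert to SGD at spot, deposit the SGD at 3.42%, and buy CAD forward at 1.1900 to cover the loan.
The gap between the two covered legs is SGD 39,235.

SGD 39,235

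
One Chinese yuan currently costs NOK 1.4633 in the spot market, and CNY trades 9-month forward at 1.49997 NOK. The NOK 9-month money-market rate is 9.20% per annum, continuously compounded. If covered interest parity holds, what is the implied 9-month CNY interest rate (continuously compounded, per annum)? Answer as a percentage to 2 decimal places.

5.90%

T = 9/12 years.
F/S = 1.49997/1.4633 = 1.0250598 = (growth of NOK) / (growth of CNY).
NOK growth factor: e^(0.0920×9/12) = 1.0714362.
That pins the CNY growth at 1.0452426.
r = ln(1.0452426)/(9/12) = 0.058999 → 5.90%.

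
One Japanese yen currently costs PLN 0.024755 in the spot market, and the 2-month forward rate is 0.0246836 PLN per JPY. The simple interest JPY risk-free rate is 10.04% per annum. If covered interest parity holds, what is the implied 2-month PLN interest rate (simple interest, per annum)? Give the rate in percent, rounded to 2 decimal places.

T = 2/12 years.
CIP gives F = S · g_PLN/g_JPY, so g_PLN/g_JPY = 0.0246836/0.024755 = 0.9971157.
The JPY side grows by 1 + 0.1004×2/12 = 1.0167333.
So the PLN growth factor = 1.0138007.
r = (1.0138007 − 1)/(2/12) = 0.082804 → 8.28%.

8.28%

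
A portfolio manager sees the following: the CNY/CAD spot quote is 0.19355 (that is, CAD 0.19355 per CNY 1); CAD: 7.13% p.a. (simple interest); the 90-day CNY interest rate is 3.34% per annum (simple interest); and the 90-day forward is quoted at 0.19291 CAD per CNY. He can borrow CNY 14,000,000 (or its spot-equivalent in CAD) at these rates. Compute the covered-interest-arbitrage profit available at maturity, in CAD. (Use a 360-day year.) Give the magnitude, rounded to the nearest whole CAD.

T = 90/360 years.
Keep in CNY, deliver into the forward: 14,000,000·1.008350·0.19291 = CAD 2,723,291.18.
Swap to CAD now, deposit: 14,000,000·0.19355·1.017825 = CAD 2,758,000.40.
The quoted forward undervalues CNY, so borrow CNY, convert to CAD at spot, deposit the CAD at 7.13%, and buy CNY forward at 0.19291 to cover the loan.
Profit = 2,758,000.40 − 2,723,291.18 = CAD 34,709.

CAD 34,709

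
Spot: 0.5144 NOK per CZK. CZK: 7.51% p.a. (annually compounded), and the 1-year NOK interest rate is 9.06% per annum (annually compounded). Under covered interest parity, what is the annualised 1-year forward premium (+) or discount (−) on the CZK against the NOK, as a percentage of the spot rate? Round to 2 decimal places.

+1.44%

T = 1 year.
No-arbitrage forward: 0.5144 × 1.090600 / 1.075100 = 0.5218162 NOK/CZK.
Annualised premium = (F − S)/S × (1/T) = (0.5218162 − 0.5144)/0.5144 ÷ 1 = 1.44%.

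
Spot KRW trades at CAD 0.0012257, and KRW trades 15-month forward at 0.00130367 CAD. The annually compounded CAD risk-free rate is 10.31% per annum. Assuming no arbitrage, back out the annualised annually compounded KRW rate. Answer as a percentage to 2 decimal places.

5.00%

T = 15/12 years.
F/S = 0.00130367/0.0012257 = 1.0636126 = (growth of CAD) / (growth of KRW).
CAD growth factor: (1 + 0.1031)^(15/12) = 1.1304949.
So the KRW growth factor = 1.0628822.
r = 1.0628822^(12/15) − 1 = 0.049997 → 5.00%.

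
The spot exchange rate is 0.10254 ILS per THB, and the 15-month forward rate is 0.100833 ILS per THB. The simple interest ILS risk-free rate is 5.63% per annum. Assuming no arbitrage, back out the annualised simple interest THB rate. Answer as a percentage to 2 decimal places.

T = 15/12 years.
F/S = 0.100833/0.10254 = 0.9833528 = (growth of ILS) / (growth of THB).
The ILS side grows by 1 + 0.0563×15/12 = 1.070375.
That pins the THB growth at 1.0884954.
(1.0884954 − 1)/T = 0.070796, i.e. 7.08%.

7.08%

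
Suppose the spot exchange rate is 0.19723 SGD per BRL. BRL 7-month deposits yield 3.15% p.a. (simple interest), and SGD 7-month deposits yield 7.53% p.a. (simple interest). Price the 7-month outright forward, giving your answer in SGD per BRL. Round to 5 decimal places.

0.20218

T = 7/12 years.
SGD growth factor: 1 + 0.0753×7/12 = 1.043925.
BRL accumulates by 1 + 0.0315×7/12 = 1.018375.
Forward (SGD per BRL) = 0.19723 × 1.043925 / 1.018375 = 0.2021783.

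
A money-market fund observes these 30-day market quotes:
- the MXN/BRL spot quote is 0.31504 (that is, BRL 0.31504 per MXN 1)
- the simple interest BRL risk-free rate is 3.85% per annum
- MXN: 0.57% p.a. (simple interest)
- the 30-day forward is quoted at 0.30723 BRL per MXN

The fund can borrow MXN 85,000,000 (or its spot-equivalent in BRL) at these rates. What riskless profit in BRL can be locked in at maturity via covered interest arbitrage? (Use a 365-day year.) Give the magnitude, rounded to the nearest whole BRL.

BRL 736,353

T = 30/365 years.
Invest the MXN and cover forward: 85,000,000 × 1.0004684932 × 0.30723 = BRL 26,126,784.49.
Convert at spot and invest in BRL: 85,000,000 × 0.31504 × 1.0031643836 = BRL 26,863,137.13.
The quoted forward undervalues MXN, so borrow MXN, convert to BRL at spot, deposit the BRL at 3.85%, and buy MXN forward at 0.30723 to cover the loan.
The gap between the two covered legs is BRL 736,353.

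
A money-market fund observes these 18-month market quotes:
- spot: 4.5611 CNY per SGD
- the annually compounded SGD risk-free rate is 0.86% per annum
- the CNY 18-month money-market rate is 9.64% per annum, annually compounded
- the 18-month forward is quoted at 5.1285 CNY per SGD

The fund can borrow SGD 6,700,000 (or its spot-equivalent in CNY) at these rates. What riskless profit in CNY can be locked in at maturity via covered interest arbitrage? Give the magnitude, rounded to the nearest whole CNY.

CNY 277,940

T = 18/12 years.
Keep in SGD, deliver into the forward: 6,700,000·1.0129276954·5.1285 = CNY 34,805,157.90.
Swap to CNY now, deposit: 6,700,000·4.5611·1.1480308016 = CNY 35,083,098.04.
The quoted forward undervalues SGD, so borrow SGD, convert to CNY at spot, deposit the CNY at 9.64%, and buy SGD forward at 5.1285 to cover the loan.
The gap between the two covered legs is CNY 277,940.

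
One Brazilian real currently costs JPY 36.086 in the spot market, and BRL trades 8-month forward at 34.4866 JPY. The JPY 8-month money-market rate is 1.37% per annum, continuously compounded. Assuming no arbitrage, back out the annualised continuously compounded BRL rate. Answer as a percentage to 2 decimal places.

T = 8/12 years.
By CIP, F/S equals the JPY-to-BRL growth ratio: 34.4866/36.086 = 0.9556781.
The JPY side grows by e^(0.0137×8/12) = 1.0091752.
So the BRL growth factor = 1.0559782.
r = ln(1.0559782)/(8/12) = 0.081701 → 8.17%.

8.17%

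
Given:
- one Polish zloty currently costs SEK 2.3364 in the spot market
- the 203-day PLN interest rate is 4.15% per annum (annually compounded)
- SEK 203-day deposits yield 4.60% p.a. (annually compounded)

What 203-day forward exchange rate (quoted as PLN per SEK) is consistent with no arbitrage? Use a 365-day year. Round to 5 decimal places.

T = 203/365 years.
SEK growth factor: (1 + 0.0460)^(203/365) = 1.025328.
PLN accumulates by (1 + 0.0415)^(203/365) = 1.0228724.
Forward (SEK per PLN) = 2.3364 × 1.025328 / 1.0228724 = 2.342009.
Quoted the other way: 1/2.342009 = 0.42698 PLN per SEK.

0.42698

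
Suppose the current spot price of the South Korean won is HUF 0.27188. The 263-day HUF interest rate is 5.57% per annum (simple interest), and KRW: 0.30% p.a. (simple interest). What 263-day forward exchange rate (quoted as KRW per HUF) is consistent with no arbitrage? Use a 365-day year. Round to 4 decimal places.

3.5438

T = 263/365 years.
Growth of 1 HUF over T: 1 + 0.0557×263/365 = 1.0401345.
Growth of 1 KRW over T: 1 + 0.0030×263/365 = 1.0021616.
CIP: F = S · (grow HUF)/(grow KRW) = 0.27188 × 1.0401345/1.0021616 = 0.2821818 HUF per KRW.
Quoted the other way: 1/0.2821818 = 3.5438 KRW per HUF.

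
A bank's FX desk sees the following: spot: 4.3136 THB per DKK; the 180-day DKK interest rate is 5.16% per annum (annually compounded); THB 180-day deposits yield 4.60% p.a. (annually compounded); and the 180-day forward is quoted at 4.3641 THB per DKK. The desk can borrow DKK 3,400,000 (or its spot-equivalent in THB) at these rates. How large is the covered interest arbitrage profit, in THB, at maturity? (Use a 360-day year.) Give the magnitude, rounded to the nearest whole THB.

THB 216,173

T = 180/360 years.
Invest the DKK and cover forward: 3,400,000 × 1.0254754995 × 4.3641 = THB 15,215,943.93.
Convert at spot and invest in THB: 3,400,000 × 4.3136 × 1.022741414 = THB 14,999,771.04.
The quoted forward overvalues DKK, so borrow THB, buy DKK at spot, deposit the DKK at 5.16%, and sell the proceeds forward at 4.3641.
Arbitrage profit = |15,215,943.93 − 14,999,771.04| = THB 216,173.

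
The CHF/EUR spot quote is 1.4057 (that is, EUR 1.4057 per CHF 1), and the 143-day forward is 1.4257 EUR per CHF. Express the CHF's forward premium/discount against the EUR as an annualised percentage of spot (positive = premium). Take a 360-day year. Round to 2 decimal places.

T = 143/360 years.
Period premium: (1.4257 − 1.4057)/1.4057 = 0.0142278.
×(1/T) gives 3.58% p.a.

+3.58%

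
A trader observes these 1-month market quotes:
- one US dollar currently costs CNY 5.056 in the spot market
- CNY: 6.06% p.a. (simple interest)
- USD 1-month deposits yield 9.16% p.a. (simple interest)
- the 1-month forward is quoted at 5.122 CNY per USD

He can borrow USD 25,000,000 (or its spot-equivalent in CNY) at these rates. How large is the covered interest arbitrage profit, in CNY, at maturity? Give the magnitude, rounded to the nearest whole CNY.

T = 1/12 years.
Invest the USD and cover forward: 25,000,000 × 1.00763333333 × 5.122 = CNY 129,027,448.33.
Convert at spot and invest in CNY: 25,000,000 × 5.056 × 1.005050 = CNY 127,038,320.00.
The quoted forward overvalues USD, so borrow CNY, buy USD at spot, deposit the USD at 9.16%, and sell the proceeds forward at 5.122.
Arbitrage profit = |129,027,448.33 − 127,038,320.00| = CNY 1,989,128.

CNY 1,989,128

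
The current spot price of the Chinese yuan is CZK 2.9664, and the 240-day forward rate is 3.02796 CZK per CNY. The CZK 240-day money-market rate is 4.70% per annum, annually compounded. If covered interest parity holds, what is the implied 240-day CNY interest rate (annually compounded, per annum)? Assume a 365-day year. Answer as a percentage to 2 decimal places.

1.48%

T = 240/365 years.
CIP gives F = S · g_CZK/g_CNY, so g_CZK/g_CNY = 3.02796/2.9664 = 1.0207524.
The CZK side grows by (1 + 0.0470)^(240/365) = 1.0306605.
So the CNY growth factor = 1.0097067.
r = 1.0097067^(365/240) − 1 = 0.014800 → 1.48%.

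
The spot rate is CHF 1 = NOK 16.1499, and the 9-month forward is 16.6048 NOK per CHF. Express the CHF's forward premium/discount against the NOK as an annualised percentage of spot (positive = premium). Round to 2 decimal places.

+3.76%

T = 9/12 years.
Period premium: (16.6048 − 16.1499)/16.1499 = 0.0281674.
×(1/T) gives 3.76% p.a.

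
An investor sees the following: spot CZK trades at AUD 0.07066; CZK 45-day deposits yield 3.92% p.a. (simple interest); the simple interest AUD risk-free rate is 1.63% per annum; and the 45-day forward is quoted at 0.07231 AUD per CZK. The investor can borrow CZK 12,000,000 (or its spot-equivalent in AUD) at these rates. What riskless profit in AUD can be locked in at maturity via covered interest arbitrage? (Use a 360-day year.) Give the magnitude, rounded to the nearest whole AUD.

T = 45/360 years.
Keep in CZK, deliver into the forward: 12,000,000·1.004900·0.07231 = AUD 871,971.83.
Swap to AUD now, deposit: 12,000,000·0.07066·1.0020375 = AUD 849,647.64.
The quoted forward overvalues CZK, so borrow AUD, buy CZK at spot, deposit the CZK at 3.92%, and sell the proceeds forward at 0.07231.
Arbitrage profit = |871,971.83 − 849,647.64| = AUD 22,324.

AUD 22,324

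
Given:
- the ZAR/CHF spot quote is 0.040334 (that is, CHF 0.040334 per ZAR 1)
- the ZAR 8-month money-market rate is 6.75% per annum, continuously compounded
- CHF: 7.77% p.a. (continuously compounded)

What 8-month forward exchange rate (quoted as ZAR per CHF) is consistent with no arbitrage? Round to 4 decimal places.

24.6250

T = 8/12 years.
CHF accumulates by e^(0.0777×8/12) = 1.05316509.
ZAR growth factor: e^(0.0675×8/12) = 1.04602786.
Forward (CHF per ZAR) = 0.040334 × 1.05316509 / 1.04602786 = 0.040609206.
Invert for ZAR per CHF: 1 / 0.040609206 = 24.6250.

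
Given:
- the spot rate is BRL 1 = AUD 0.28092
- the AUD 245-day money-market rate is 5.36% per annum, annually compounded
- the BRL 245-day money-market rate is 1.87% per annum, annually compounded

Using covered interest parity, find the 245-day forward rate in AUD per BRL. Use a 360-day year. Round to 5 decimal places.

T = 245/360 years.
AUD accumulates by (1 + 0.0536)^(245/360) = 1.0361726.
BRL growth factor: (1 + 0.0187)^(245/360) = 1.0126887.
CIP: F = S · (grow AUD)/(grow BRL) = 0.28092 × 1.0361726/1.0126887 = 0.2874344 AUD per BRL.

0.28743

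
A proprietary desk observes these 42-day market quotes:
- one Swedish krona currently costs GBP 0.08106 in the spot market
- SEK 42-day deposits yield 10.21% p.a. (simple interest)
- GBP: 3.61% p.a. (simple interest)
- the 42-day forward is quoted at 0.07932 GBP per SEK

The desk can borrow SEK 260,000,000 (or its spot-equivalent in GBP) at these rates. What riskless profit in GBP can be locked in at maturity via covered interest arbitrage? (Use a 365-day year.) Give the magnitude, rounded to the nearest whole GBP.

T = 42/365 years.
Keep in SEK, deliver into the forward: 260,000,000·1.0117484932·0.07932 = GBP 20,865,491.52.
Swap to GBP now, deposit: 260,000,000·0.08106·1.0041539726 = GBP 21,163,147.46.
The quoted forward undervalues SEK, so borrow SEK, convert to GBP at spot, deposit the GBP at 3.61%, and buy SEK forward at 0.07932 to cover the loan.
Profit = 21,163,147.46 − 20,865,491.52 = GBP 297,656.

GBP 297,656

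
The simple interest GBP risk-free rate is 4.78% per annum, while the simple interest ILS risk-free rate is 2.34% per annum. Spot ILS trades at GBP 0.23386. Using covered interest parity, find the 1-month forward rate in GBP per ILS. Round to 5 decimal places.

0.23433

T = 1/12 years.
Growth of 1 GBP over T: 1 + 0.0478×1/12 = 1.0039833.
ILS accumulates by 1 + 0.0234×1/12 = 1.001950.
So F = 0.23386 × 1.0039833 / 1.001950 = 0.2343346 (GBP/ILS).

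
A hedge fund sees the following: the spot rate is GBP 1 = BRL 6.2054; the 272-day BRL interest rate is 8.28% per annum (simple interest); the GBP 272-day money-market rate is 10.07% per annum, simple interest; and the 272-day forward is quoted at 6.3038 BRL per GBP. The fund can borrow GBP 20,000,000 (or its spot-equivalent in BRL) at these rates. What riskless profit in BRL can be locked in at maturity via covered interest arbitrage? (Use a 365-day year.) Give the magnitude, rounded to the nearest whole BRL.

BRL 3,771,182

T = 272/365 years.
Route A — deposit GBP, sell forward: 20,000,000 × 1.07504219178 × 6.3038 = BRL 135,537,019.37.
Route B — convert at spot, deposit BRL: 20,000,000 × 6.2054 × 1.0617030137 = BRL 131,765,837.62.
The quoted forward overvalues GBP, so borrow BRL, buy GBP at spot, deposit the GBP at 10.07%, and sell the proceeds forward at 6.3038.
Profit = 135,537,019.37 − 131,765,837.62 = BRL 3,771,182.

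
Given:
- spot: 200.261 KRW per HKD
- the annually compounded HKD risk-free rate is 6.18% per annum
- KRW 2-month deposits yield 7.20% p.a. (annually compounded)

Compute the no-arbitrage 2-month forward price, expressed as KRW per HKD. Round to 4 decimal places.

T = 2/12 years.
KRW accumulates by (1 + 0.0720)^(2/12) = 1.011655074.
HKD growth factor: (1 + 0.0618)^(2/12) = 1.010044373.
So F = 200.261 × 1.011655074 / 1.010044373 = 200.580353 (KRW/HKD).

200.5804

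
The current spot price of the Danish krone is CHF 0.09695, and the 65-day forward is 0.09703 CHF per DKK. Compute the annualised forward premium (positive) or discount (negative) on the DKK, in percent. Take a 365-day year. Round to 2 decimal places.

+0.46%

T = 65/365 years.
DKK trades forward at +0.08252% vs spot over the period.
×(1/T) gives 0.46% p.a.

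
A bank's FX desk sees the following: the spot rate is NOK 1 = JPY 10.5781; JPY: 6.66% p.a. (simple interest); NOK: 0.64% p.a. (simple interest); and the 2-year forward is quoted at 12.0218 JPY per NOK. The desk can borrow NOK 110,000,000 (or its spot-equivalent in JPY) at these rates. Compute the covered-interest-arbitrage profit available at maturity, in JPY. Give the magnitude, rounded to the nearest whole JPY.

T = 2 years.
Route A — deposit NOK, sell forward: 110,000,000 × 1.012800 × 12.0218 = JPY 1,339,324,694.40.
Route B — convert at spot, deposit JPY: 110,000,000 × 10.5781 × 1.133200 = JPY 1,318,581,321.20.
The quoted forward overvalues NOK, so borrow JPY, buy NOK at spot, deposit the NOK at 0.64%, and sell the proceeds forward at 12.0218.
The gap between the two covered legs is JPY 20,743,373.

JPY 20,743,373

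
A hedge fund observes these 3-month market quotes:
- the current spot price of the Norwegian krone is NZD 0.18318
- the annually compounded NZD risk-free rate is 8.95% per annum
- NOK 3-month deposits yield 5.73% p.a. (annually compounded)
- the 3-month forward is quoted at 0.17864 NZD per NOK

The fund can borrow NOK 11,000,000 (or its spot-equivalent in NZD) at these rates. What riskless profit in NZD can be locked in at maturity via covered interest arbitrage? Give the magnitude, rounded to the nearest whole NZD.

NZD 66,023

T = 3/12 years.
Keep in NOK, deliver into the forward: 11,000,000·1.014027091·0.17864 = NZD 1,992,603.79.
Swap to NZD now, deposit: 11,000,000·0.18318·1.021660984 = NZD 2,058,626.45.
The quoted forward undervalues NOK, so borrow NOK, convert to NZD at spot, deposit the NZD at 8.95%, and buy NOK forward at 0.17864 to cover the loan.
Profit = 2,058,626.45 − 1,992,603.79 = NZD 66,023.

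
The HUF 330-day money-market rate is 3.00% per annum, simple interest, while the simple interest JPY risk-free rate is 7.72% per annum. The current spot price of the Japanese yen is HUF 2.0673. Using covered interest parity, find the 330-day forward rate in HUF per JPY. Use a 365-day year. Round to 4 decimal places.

1.9848

T = 330/365 years.
Growth of 1 HUF over T: 1 + 0.0300×330/365 = 1.0271233.
JPY accumulates by 1 + 0.0772×330/365 = 1.0697973.
CIP: F = S · (grow HUF)/(grow JPY) = 2.0673 × 1.0271233/1.0697973 = 1.984836 HUF per JPY.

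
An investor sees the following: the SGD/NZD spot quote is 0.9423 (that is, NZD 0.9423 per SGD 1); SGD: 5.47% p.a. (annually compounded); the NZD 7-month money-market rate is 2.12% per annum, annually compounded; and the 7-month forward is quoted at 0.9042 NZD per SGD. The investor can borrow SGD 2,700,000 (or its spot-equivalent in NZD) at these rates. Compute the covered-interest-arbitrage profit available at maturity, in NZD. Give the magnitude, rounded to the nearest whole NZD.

NZD 57,162

T = 7/12 years.
Invest the SGD and cover forward: 2,700,000 × 1.031553805 × 0.9042 = NZD 2,518,373.57.
Convert at spot and invest in NZD: 2,700,000 × 0.9423 × 1.012312587 = NZD 2,575,535.81.
The quoted forward undervalues SGD, so borrow SGD, convert to NZD at spot, deposit the NZD at 2.12%, and buy SGD forward at 0.9042 to cover the loan.
The gap between the two covered legs is NZD 57,162.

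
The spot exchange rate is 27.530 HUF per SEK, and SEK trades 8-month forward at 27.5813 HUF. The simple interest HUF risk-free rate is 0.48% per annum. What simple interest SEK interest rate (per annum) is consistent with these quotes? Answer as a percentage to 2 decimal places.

T = 8/12 years.
CIP gives F = S · g_HUF/g_SEK, so g_HUF/g_SEK = 27.5813/27.53 = 1.0018634.
HUF growth factor: 1 + 0.0048×8/12 = 1.003200.
Hence g_SEK = 1.0013341.
(1.0013341 − 1)/T = 0.002001, i.e. 0.20%.

0.20%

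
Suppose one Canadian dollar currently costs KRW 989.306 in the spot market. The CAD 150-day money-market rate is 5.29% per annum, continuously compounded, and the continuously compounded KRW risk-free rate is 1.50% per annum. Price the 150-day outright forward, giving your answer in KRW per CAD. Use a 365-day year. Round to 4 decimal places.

974.0166

T = 150/365 years.
KRW growth factor: e^(0.0150×150/365) = 1.006183422.
CAD accumulates by e^(0.0529×150/365) = 1.021977756.
CIP: F = S · (grow KRW)/(grow CAD) = 989.306 × 1.006183422/1.021977756 = 974.016597 KRW per CAD.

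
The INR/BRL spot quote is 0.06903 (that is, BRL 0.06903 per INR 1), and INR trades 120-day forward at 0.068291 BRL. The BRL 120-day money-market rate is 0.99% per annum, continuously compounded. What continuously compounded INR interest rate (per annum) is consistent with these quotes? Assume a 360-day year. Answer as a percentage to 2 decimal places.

T = 120/360 years.
By CIP, F/S equals the BRL-to-INR growth ratio: 0.068291/0.06903 = 0.9892945.
The BRL side grows by e^(0.0099×120/360) = 1.0033055.
That pins the INR growth at 1.0141626.
r = ln(1.0141626)/(120/360) = 0.042190 → 4.22%.

4.22%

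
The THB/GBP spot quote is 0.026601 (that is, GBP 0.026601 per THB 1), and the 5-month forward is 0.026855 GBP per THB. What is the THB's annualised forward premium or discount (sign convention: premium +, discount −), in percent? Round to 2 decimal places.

+2.29%

T = 5/12 years.
THB trades forward at +0.95485% vs spot over the period.
×(1/T) gives 2.29% p.a.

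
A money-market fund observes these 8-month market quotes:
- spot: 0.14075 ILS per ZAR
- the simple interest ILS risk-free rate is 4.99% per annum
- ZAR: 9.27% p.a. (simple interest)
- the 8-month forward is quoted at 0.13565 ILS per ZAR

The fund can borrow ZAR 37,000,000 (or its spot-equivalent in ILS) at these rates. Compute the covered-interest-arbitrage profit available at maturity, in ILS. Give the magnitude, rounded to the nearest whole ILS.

ILS 51,767

T = 8/12 years.
Keep in ZAR, deliver into the forward: 37,000,000·1.061800·0.13565 = ILS 5,329,227.29.
Swap to ILS now, deposit: 37,000,000·0.14075·1.033266667 = ILS 5,380,994.49.
The quoted forward undervalues ZAR, so borrow ZAR, convert to ILS at spot, deposit the ILS at 4.99%, and buy ZAR forward at 0.13565 to cover the loan.
Arbitrage profit = |5,329,227.29 − 5,380,994.49| = ILS 51,767.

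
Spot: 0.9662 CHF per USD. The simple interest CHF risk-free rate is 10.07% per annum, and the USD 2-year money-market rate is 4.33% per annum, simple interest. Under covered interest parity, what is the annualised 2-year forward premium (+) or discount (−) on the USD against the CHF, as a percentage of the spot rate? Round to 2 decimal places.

T = 2 years.
No-arbitrage forward: 0.9662 × 1.201400 / 1.086600 = 1.0682797 CHF/USD.
Annualised premium = (F − S)/S × (1/T) = (1.0682797 − 0.9662)/0.9662 ÷ 2 = 5.28%.

+5.28%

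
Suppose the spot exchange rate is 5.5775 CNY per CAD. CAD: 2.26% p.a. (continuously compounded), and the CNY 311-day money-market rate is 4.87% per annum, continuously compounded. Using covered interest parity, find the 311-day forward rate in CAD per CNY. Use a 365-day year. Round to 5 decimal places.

T = 311/365 years.
Growth of 1 CNY over T: e^(0.0487×311/365) = 1.042368.
CAD accumulates by e^(0.0226×311/365) = 1.019443.
CIP: F = S · (grow CNY)/(grow CAD) = 5.5775 × 1.042368/1.019443 = 5.702926 CNY per CAD.
Quoted the other way: 1/5.702926 = 0.17535 CAD per CNY.

0.17535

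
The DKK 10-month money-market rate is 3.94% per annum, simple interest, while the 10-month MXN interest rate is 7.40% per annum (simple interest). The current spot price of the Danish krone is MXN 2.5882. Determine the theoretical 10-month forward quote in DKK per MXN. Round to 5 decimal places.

T = 10/12 years.
MXN growth factor: 1 + 0.0740×10/12 = 1.0616667.
DKK accumulates by 1 + 0.0394×10/12 = 1.0328333.
So F = 2.5882 × 1.0616667 / 1.0328333 = 2.660454 (MXN/DKK).
Invert for DKK per MXN: 1 / 2.660454 = 0.37588.

0.37588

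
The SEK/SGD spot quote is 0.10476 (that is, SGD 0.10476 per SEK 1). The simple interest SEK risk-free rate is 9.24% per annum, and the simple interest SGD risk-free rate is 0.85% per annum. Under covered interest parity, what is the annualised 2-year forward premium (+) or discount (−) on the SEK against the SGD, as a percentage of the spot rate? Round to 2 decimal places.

T = 2 years.
No-arbitrage forward: 0.10476 × 1.017000 / 1.184800 = 0.08992313 SGD/SEK.
(F − S)/S ÷ T = (0.08992313 − 0.10476)/0.10476/2 = -0.070814 → -7.08%.

-7.08%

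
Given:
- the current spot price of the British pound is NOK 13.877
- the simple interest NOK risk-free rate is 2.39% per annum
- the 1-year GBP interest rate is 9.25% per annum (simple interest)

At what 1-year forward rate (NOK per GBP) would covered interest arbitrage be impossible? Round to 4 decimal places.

13.0056

T = 1 year.
NOK accumulates by 1 + 0.0239×1 = 1.023900.
GBP growth factor: 1 + 0.0925×1 = 1.092500.
CIP: F = S · (grow NOK)/(grow GBP) = 13.877 × 1.023900/1.092500 = 13.005639 NOK per GBP.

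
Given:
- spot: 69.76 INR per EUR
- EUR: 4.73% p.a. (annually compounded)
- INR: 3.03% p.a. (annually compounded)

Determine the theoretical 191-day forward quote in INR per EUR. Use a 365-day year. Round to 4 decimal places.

69.1651

T = 191/365 years.
Growth of 1 INR over T: (1 + 0.0303)^(191/365) = 1.01574278.
EUR growth factor: (1 + 0.0473)^(191/365) = 1.02447877.
Forward (INR per EUR) = 69.76 × 1.01574278 / 1.02447877 = 69.165139.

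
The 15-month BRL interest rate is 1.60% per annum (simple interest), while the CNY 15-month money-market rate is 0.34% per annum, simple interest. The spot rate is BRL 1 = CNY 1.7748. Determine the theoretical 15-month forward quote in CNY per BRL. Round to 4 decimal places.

1.7474

T = 15/12 years.
CNY accumulates by 1 + 0.0034×15/12 = 1.004250.
BRL growth factor: 1 + 0.0160×15/12 = 1.020000.
So F = 1.7748 × 1.004250 / 1.020000 = 1.747395 (CNY/BRL).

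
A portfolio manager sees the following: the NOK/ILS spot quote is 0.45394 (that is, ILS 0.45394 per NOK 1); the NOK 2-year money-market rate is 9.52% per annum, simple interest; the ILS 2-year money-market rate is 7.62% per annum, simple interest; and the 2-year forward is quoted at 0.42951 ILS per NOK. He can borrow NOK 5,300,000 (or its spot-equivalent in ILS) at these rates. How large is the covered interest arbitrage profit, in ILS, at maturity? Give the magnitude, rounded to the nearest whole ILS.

ILS 62,708

T = 2 years.
Invest the NOK and cover forward: 5,300,000 × 1.190400 × 0.42951 = ILS 2,709,830.13.
Convert at spot and invest in ILS: 5,300,000 × 0.45394 × 1.152400 = ILS 2,772,538.42.
The quoted forward undervalues NOK, so borrow NOK, convert to ILS at spot, deposit the ILS at 7.62%, and buy NOK forward at 0.42951 to cover the loan.
Arbitrage profit = |2,709,830.13 − 2,772,538.42| = ILS 62,708.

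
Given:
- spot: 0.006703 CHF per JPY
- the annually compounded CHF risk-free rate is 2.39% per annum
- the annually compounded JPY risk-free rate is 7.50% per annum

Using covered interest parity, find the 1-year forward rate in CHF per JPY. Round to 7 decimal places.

T = 1 year.
CHF accumulates by (1 + 0.0239)^1 = 1.023900.
Growth of 1 JPY over T: (1 + 0.0750)^1 = 1.075000.
CIP: F = S · (grow CHF)/(grow JPY) = 0.006703 × 1.023900/1.075000 = 0.006384374 CHF per JPY.

0.0063844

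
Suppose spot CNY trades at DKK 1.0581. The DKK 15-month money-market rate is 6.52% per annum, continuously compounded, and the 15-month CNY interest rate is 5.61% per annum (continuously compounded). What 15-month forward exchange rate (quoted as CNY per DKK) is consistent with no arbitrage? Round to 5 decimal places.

T = 15/12 years.
DKK growth factor: e^(0.0652×15/12) = 1.0849132.
CNY accumulates by e^(0.0561×15/12) = 1.0726423.
Forward (DKK per CNY) = 1.0581 × 1.0849132 / 1.0726423 = 1.070205.
Quoted the other way: 1/1.070205 = 0.93440 CNY per DKK.

0.93440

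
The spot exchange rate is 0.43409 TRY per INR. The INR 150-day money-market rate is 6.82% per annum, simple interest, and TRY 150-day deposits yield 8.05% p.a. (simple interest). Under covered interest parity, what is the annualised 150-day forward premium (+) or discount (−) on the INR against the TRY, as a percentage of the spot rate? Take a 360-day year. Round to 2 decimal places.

+1.20%

T = 150/360 years.
CIP forward (TRY per INR) = 0.43409 × 1.0335417/1.0284167 = 0.43625324.
(F − S)/S ÷ T = (0.43625324 − 0.43409)/0.43409/(150/360) = 0.011960 → 1.20%.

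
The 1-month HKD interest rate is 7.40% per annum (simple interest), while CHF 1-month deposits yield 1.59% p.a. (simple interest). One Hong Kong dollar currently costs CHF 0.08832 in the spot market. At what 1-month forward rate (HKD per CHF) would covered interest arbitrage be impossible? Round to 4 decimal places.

11.3772

T = 1/12 years.
Growth of 1 CHF over T: 1 + 0.0159×1/12 = 1.001325.
HKD accumulates by 1 + 0.0740×1/12 = 1.00616667.
CIP: F = S · (grow CHF)/(grow HKD) = 0.08832 × 1.001325/1.00616667 = 0.087895005 CHF per HKD.
Invert for HKD per CHF: 1 / 0.087895005 = 11.3772.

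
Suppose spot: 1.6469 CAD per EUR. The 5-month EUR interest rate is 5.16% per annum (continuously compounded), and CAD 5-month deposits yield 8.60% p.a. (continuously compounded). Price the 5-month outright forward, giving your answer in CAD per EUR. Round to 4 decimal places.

T = 5/12 years.
Growth of 1 CAD over T: e^(0.0860×5/12) = 1.0364831.
EUR accumulates by e^(0.0516×5/12) = 1.0217328.
CIP: F = S · (grow CAD)/(grow EUR) = 1.6469 × 1.0364831/1.0217328 = 1.670676 CAD per EUR.

1.6707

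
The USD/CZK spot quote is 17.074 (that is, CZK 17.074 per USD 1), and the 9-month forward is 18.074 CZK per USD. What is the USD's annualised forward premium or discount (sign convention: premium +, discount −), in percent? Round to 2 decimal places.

+7.81%

T = 9/12 years.
USD trades forward at +5.85686% vs spot over the period.
×(1/T) gives 7.81% p.a.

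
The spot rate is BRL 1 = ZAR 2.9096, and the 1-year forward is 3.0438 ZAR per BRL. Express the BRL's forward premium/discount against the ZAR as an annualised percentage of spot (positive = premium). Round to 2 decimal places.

T = 1 year.
Period premium: (3.0438 − 2.9096)/2.9096 = 0.0461232.
Annualise by dividing by T: 0.0461232 / 1 = 0.046123 → 4.61%.

+4.61%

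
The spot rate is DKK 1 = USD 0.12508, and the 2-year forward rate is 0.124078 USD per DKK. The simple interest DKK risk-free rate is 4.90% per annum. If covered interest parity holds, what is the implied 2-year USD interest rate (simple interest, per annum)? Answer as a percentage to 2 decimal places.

T = 2 years.
By CIP, F/S equals the USD-to-DKK growth ratio: 0.124078/0.12508 = 0.9919891.
The DKK side grows by 1 + 0.0490×2 = 1.098000.
That pins the USD growth at 1.089204.
r = (1.089204 − 1)/2 = 0.044602 → 4.46%.

4.46%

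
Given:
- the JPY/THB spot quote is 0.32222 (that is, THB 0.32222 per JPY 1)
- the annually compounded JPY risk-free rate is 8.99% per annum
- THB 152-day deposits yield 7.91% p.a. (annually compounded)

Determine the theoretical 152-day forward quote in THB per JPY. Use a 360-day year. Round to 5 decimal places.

0.32087

T = 152/360 years.
Growth of 1 THB over T: (1 + 0.0791)^(152/360) = 1.0326648.
JPY growth factor: (1 + 0.0899)^(152/360) = 1.037016.
So F = 0.32222 × 1.0326648 / 1.037016 = 0.3208680 (THB/JPY).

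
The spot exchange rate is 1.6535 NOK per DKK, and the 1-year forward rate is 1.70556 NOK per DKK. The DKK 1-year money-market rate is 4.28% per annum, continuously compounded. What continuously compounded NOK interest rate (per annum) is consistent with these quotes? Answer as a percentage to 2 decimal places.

T = 1 year.
F/S = 1.70556/1.6535 = 1.0314847 = (growth of NOK) / (growth of DKK).
DKK growth factor: e^(0.0428×1) = 1.0437291.
Hence g_NOK = 1.0765906.
Take logs: ln 1.0765906 / 1 = 0.073799, so 7.38%.

7.38%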